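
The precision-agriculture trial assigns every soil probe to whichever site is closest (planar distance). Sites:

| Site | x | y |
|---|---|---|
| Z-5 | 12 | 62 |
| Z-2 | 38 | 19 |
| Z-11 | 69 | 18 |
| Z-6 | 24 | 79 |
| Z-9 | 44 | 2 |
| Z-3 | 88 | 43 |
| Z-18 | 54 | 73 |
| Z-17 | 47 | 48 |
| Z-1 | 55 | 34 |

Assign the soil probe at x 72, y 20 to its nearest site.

Squared distances to each site:
Z-5: 5364.000; Z-2: 1157.000; Z-11: 13.000; Z-6: 5785.000; Z-9: 1108.000; Z-3: 785.000; Z-18: 3133.000; Z-17: 1409.000; Z-1: 485.000.
Minimum at Z-11.

Z-11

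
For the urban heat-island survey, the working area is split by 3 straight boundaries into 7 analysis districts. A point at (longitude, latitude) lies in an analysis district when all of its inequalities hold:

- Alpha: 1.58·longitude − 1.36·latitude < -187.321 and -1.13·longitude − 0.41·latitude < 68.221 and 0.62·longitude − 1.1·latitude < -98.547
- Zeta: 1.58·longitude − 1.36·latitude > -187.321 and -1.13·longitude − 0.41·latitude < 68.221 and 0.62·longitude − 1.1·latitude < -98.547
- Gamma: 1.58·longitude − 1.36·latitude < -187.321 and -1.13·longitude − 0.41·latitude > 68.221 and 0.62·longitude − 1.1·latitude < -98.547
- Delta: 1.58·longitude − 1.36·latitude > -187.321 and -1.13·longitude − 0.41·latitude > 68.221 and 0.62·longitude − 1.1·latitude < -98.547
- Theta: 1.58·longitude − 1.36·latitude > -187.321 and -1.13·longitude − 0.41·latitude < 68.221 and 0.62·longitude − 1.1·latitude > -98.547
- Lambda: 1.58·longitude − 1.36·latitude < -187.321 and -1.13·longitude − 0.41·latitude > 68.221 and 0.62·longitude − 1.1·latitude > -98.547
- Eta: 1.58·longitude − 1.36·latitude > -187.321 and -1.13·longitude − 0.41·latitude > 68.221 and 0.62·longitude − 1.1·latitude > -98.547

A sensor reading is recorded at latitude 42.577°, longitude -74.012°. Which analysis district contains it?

1.58·-74.012 − 1.36·42.577 = -174.844, which is > -187.321
-1.13·-74.012 − 0.41·42.577 = 66.177, which is < 68.221
0.62·-74.012 − 1.1·42.577 = -92.722, which is > -98.547
This sign pattern matches Theta.

Theta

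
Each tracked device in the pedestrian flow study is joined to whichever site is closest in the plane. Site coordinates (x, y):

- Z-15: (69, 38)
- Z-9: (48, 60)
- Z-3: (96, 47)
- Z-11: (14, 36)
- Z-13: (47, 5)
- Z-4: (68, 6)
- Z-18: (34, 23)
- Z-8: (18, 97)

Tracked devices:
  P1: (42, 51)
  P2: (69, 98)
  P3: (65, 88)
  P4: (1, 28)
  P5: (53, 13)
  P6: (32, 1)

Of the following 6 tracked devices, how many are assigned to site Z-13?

2

P1 → Z-9
P2 → Z-9
P3 → Z-9
P4 → Z-11
P5 → Z-13
P6 → Z-13
2 of the 6 go to Z-13.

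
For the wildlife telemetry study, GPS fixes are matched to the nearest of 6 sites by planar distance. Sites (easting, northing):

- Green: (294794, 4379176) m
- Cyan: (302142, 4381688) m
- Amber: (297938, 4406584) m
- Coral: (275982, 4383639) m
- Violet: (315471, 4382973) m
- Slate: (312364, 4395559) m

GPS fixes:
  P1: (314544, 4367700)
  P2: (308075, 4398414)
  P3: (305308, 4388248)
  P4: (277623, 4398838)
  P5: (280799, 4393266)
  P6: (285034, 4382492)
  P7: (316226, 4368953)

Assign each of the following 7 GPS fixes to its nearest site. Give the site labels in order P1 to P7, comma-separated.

Violet, Slate, Cyan, Coral, Coral, Coral, Violet

P1 → Violet (d²=234123858.00)
P2 → Slate (d²=26546546.00)
P3 → Cyan (d²=53057156.00)
P4 → Coral (d²=233702482.00)
P5 → Coral (d²=115882618.00)
P6 → Coral (d²=83254313.00)
P7 → Violet (d²=197130425.00)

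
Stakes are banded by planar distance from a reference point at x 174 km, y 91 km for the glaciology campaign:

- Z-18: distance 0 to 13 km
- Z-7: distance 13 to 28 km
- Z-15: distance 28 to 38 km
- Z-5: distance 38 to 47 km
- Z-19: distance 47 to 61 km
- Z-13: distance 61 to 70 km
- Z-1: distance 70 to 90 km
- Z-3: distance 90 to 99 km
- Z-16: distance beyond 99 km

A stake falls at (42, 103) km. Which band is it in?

Z-16

Distance = √((42−174)² + (103−91)²) = √(17424.000 + 144.000) = 132.544 km.
99 ≤ 132.544 < ∞ → Z-16.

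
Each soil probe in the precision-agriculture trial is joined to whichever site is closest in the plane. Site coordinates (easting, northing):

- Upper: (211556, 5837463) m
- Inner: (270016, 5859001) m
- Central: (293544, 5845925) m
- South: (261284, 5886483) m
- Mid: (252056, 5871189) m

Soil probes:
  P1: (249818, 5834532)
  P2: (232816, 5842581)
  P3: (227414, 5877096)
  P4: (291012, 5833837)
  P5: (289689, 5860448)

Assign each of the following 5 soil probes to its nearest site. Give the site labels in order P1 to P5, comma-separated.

P1 → Inner (d²=1006691165.00)
P2 → Upper (d²=478181524.00)
P3 → Mid (d²=642120813.00)
P4 → Central (d²=152530768.00)
P5 → Central (d²=225778554.00)

Inner, Upper, Mid, Central, Central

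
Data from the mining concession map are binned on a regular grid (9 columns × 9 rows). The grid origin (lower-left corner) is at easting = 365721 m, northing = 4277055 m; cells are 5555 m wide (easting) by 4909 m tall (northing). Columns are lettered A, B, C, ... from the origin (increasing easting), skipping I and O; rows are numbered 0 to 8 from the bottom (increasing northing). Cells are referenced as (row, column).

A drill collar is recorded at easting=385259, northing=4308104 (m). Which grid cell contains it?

(6, D)

Column index: ⌊(385259 − 365721) / 5555⌋ = ⌊3.517⌋ = 3 → column D
Row offset from origin: ⌊(4308104 − 4277055) / 4909⌋ = ⌊6.325⌋ = 6 → row 6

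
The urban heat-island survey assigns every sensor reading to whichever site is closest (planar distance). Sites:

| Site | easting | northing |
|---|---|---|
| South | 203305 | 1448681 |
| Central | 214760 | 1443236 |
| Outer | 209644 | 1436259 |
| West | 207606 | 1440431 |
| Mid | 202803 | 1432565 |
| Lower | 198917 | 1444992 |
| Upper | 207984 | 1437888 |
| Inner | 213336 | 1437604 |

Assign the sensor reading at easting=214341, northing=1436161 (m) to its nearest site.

Squared distances to each site:
South: 278543696.000; Central: 50231186.000; Outer: 22071413.000; West: 63593125.000; Mid: 146056660.000; Lower: 315886337.000; Upper: 43393978.000; Inner: 3092274.000.
Minimum at Inner.

Inner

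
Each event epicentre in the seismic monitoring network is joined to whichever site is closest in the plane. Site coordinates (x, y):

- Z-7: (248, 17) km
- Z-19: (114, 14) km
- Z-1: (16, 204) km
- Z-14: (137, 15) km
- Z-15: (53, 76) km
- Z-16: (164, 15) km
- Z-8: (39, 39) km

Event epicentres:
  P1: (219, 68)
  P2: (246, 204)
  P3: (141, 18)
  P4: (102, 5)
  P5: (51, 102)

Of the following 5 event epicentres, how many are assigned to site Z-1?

P1 → Z-7
P2 → Z-7
P3 → Z-14
P4 → Z-19
P5 → Z-15
0 of the 5 go to Z-1.

0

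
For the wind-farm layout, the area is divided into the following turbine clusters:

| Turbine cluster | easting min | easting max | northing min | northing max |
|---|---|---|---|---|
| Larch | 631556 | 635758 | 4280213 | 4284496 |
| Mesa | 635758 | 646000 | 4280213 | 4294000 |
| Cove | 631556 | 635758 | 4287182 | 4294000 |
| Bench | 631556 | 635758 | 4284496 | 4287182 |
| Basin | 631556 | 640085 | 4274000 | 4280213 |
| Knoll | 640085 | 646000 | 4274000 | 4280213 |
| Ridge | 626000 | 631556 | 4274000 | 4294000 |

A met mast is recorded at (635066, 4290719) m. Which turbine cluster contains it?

Cove

The point has easting = 635066 and northing = 4290719.
Only Cove satisfies 631556 ≤ easting ≤ 635758 and 4287182 ≤ northing ≤ 4294000.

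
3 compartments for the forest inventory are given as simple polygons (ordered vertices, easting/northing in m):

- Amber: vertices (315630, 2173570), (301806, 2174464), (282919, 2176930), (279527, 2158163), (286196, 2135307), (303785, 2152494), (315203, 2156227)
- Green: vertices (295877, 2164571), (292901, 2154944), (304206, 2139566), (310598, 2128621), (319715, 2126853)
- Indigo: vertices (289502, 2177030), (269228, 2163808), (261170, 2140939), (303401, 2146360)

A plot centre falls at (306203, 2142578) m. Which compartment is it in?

Cast a ray rightward from (306203, 2142578). For each polygon, the edges (by vertex number in listed order) whose endpoints lie on opposite sides of northing = 2142578, where each meets that height, and whether that is right or left of the point:
Amber: 4–5 at easting≈284074.4 (left), 5–6 at easting≈293637.1 (left) → 0 crossings.
Green: 2–3 at easting≈301991.8 (left), 5–1 at easting≈309776.7 (right) → 1 crossing.
Indigo: 2–3 at easting≈261747.5 (left), 3–4 at easting≈273938.2 (left) → 0 crossings.
Only Green has an odd count, so the point is inside Green.

Green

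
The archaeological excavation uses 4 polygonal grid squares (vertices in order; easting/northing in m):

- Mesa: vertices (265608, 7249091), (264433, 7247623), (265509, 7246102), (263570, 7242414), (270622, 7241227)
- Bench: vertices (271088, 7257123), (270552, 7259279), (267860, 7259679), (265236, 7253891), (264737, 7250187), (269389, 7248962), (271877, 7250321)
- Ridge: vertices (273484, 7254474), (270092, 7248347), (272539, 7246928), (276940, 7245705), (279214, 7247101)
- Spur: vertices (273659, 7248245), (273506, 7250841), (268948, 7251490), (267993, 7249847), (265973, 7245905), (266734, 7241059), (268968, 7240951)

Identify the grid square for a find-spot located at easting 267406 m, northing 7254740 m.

Cast a ray rightward from (267406, 7254740). For each polygon, the edges (by vertex number in listed order) whose endpoints lie on opposite sides of northing = 7254740, where each meets that height, and whether that is right or left of the point:
Mesa: no edge straddles that height → 0 crossings.
Bench: 3–4 at easting≈265620.9 (left), 7–1 at easting≈271364.4 (right) → 1 crossing.
Ridge: no edge straddles that height → 0 crossings.
Spur: no edge straddles that height → 0 crossings.
Only Bench has an odd count, so the point is inside Bench.

Bench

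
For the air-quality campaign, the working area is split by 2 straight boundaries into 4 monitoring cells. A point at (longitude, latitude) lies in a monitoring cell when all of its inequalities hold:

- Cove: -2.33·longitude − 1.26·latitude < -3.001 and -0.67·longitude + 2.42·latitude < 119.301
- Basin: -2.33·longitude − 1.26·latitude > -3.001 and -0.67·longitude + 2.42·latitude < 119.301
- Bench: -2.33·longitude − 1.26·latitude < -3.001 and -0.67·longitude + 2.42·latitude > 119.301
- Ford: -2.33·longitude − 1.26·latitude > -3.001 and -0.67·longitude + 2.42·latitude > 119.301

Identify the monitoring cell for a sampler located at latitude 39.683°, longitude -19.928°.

Cove

-2.33·-19.928 − 1.26·39.683 = -3.568, which is < -3.001
-0.67·-19.928 + 2.42·39.683 = 109.385, which is < 119.301
This sign pattern matches Cove.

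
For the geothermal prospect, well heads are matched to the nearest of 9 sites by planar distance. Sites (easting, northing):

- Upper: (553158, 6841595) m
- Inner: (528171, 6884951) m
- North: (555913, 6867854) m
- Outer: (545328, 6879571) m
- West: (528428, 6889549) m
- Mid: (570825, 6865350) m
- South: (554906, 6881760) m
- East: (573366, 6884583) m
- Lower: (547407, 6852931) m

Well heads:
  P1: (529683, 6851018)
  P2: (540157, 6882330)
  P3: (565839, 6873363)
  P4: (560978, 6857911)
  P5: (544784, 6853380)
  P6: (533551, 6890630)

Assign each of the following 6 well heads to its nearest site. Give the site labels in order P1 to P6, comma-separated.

Lower, Outer, Mid, North, Lower, West

P1 → Lower (d²=317799745.00)
P2 → Outer (d²=34351322.00)
P3 → Mid (d²=89068365.00)
P4 → North (d²=124517474.00)
P5 → Lower (d²=7081730.00)
P6 → West (d²=27413690.00)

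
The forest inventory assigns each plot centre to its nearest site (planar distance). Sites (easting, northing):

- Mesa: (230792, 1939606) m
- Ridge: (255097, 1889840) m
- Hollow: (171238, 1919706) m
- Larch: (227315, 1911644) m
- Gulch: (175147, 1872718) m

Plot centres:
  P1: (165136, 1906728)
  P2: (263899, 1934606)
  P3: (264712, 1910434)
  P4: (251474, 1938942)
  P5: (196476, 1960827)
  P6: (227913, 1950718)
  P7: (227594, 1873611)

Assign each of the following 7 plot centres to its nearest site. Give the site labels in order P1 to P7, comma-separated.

P1 → Hollow (d²=205662888.00)
P2 → Mesa (d²=1121073449.00)
P3 → Ridge (d²=516561061.00)
P4 → Mesa (d²=428186020.00)
P5 → Mesa (d²=1627918697.00)
P6 → Mesa (d²=131765185.00)
P7 → Ridge (d²=1019795450.00)

Hollow, Mesa, Ridge, Mesa, Mesa, Mesa, Ridge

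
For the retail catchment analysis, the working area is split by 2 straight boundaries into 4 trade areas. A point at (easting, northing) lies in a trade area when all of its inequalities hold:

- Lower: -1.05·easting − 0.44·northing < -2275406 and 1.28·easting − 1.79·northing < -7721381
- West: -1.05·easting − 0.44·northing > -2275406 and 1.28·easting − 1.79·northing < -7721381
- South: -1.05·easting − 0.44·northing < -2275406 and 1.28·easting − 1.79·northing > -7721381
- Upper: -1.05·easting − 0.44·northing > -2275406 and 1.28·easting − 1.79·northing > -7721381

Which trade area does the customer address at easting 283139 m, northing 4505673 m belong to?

-1.05·283139 − 0.44·4505673 = -2279792.070, which is < -2275406
1.28·283139 − 1.79·4505673 = -7702736.750, which is > -7721381
This sign pattern matches South.

South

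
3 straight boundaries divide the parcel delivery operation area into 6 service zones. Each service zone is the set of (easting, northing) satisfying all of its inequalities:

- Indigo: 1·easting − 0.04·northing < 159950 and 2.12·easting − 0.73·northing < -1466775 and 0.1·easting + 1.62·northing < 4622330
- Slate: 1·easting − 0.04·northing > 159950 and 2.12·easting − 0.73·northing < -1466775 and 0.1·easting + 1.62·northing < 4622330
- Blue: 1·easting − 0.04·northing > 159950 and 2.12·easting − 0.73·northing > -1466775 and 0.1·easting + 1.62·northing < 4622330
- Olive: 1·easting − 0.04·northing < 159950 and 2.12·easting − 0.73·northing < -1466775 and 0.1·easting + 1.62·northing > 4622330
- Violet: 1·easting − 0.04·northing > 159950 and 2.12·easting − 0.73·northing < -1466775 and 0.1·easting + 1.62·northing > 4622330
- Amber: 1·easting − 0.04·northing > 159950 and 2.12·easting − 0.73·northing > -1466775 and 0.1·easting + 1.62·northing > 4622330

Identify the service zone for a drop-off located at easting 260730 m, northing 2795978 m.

1·260730 − 0.04·2795978 = 148890.880, which is < 159950
2.12·260730 − 0.73·2795978 = -1488316.340, which is < -1466775
0.1·260730 + 1.62·2795978 = 4555557.360, which is < 4622330
This sign pattern matches Indigo.

Indigo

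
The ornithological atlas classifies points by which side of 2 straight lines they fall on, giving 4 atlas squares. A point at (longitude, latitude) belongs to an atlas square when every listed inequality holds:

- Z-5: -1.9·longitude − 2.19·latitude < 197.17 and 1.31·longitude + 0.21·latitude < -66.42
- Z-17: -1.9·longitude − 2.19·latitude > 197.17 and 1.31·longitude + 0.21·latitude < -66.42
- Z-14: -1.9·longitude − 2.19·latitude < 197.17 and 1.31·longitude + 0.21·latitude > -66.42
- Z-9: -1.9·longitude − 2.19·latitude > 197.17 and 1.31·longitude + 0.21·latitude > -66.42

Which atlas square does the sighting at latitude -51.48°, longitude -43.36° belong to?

-1.9·-43.36 − 2.19·-51.48 = 195.125, which is < 197.17
1.31·-43.36 + 0.21·-51.48 = -67.612, which is < -66.42
This sign pattern matches Z-5.

Z-5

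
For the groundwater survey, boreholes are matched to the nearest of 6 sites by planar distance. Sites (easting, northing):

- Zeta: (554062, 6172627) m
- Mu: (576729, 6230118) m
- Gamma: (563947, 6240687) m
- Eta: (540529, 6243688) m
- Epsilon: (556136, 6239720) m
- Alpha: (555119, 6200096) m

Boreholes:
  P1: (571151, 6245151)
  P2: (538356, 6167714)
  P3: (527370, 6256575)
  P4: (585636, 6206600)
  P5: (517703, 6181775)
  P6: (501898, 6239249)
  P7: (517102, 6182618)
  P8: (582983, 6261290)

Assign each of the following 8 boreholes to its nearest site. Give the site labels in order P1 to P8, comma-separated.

Gamma, Zeta, Eta, Mu, Zeta, Eta, Zeta, Gamma

P1 → Gamma (d²=71824912.00)
P2 → Zeta (d²=270816005.00)
P3 → Eta (d²=339234050.00)
P4 → Mu (d²=632430973.00)
P5 → Zeta (d²=1405662785.00)
P6 → Eta (d²=1512058882.00)
P7 → Zeta (d²=1465861681.00)
P8 → Gamma (d²=786852905.00)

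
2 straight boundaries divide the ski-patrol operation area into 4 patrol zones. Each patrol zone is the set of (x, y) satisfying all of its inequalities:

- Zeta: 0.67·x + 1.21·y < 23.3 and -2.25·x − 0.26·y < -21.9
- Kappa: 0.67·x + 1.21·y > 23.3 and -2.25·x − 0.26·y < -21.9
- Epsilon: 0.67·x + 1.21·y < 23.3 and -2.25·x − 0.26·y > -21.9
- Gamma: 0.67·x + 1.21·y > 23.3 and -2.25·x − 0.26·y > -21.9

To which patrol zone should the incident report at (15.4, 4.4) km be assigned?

0.67·15.4 + 1.21·4.4 = 15.642, which is < 23.3
-2.25·15.4 − 0.26·4.4 = -35.794, which is < -21.9
This sign pattern matches Zeta.

Zeta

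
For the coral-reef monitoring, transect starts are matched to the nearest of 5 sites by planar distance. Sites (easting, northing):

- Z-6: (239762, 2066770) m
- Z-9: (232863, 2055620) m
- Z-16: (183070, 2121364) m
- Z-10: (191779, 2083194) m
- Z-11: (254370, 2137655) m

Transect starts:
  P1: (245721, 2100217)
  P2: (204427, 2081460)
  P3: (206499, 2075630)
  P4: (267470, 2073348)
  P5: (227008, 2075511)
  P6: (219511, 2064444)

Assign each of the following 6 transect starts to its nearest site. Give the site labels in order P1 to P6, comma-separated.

P1 → Z-6 (d²=1154211490.00)
P2 → Z-10 (d²=162978660.00)
P3 → Z-10 (d²=273892496.00)
P4 → Z-6 (d²=811003348.00)
P5 → Z-6 (d²=239069597.00)
P6 → Z-9 (d²=256138880.00)

Z-6, Z-10, Z-10, Z-6, Z-6, Z-9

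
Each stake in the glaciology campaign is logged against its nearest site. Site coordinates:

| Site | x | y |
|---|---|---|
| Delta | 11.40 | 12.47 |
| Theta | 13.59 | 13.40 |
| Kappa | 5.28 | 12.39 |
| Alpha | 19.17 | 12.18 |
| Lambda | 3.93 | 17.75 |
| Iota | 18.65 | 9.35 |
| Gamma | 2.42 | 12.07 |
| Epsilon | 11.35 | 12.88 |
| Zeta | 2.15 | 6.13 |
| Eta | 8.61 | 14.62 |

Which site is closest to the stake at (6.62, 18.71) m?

Squared distances to each site:
Delta: 61.786; Theta: 76.777; Kappa: 41.738; Alpha: 200.143; Lambda: 8.158; Iota: 232.330; Gamma: 61.730; Epsilon: 56.362; Zeta: 178.237; Eta: 20.688.
Minimum at Lambda.

Lambda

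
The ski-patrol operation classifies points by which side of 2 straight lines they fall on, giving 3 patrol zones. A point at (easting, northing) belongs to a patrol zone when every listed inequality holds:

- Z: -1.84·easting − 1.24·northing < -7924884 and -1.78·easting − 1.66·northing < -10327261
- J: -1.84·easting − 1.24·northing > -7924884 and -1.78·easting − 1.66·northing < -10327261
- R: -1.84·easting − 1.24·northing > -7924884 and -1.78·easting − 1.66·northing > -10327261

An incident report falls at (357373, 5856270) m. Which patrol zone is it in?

J

-1.84·357373 − 1.24·5856270 = -7919341.120, which is > -7924884
-1.78·357373 − 1.66·5856270 = -10357532.140, which is < -10327261
This sign pattern matches J.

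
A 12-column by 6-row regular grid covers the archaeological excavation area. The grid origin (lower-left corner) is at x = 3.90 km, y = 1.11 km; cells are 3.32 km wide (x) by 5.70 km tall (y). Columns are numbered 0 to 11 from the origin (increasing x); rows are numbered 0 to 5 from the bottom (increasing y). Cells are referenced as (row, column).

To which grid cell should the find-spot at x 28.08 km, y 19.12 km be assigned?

Column index: ⌊(28.08 − 3.90) / 3.32⌋ = ⌊7.283⌋ = 7
Row offset from origin: ⌊(19.12 − 1.11) / 5.70⌋ = ⌊3.160⌋ = 3 → row 3

(3, 7)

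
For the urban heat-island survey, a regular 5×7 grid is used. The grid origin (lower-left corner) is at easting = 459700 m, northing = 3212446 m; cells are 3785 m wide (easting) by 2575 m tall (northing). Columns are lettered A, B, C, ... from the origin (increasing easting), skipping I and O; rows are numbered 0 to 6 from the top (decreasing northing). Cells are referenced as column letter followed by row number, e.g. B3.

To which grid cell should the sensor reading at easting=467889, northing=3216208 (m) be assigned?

C5

Column index: ⌊(467889 − 459700) / 3785⌋ = ⌊2.164⌋ = 2 → column C
Row offset from origin: ⌊(3216208 − 3212446) / 2575⌋ = ⌊1.461⌋ = 1 → row 5 (counted from top)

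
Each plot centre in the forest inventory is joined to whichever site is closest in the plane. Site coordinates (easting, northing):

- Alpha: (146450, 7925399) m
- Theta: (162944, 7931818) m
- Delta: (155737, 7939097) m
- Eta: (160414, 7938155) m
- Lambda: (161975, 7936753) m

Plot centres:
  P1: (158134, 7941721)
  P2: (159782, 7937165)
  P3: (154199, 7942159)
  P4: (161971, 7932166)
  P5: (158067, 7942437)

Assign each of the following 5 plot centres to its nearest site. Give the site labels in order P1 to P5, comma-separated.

P1 → Delta (d²=12630985.00)
P2 → Eta (d²=1379524.00)
P3 → Delta (d²=11741288.00)
P4 → Theta (d²=1067833.00)
P5 → Delta (d²=16584500.00)

Delta, Eta, Delta, Theta, Delta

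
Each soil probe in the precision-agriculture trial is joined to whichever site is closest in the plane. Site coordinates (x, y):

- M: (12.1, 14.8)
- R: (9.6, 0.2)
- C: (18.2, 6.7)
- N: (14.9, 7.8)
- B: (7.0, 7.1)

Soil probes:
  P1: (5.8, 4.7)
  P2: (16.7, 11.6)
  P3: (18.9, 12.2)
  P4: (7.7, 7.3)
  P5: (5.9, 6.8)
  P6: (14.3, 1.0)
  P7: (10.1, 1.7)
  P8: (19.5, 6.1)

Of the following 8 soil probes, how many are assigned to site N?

P1 → B
P2 → N
P3 → C
P4 → B
P5 → B
P6 → R
P7 → R
P8 → C
1 of the 8 goes to N.

1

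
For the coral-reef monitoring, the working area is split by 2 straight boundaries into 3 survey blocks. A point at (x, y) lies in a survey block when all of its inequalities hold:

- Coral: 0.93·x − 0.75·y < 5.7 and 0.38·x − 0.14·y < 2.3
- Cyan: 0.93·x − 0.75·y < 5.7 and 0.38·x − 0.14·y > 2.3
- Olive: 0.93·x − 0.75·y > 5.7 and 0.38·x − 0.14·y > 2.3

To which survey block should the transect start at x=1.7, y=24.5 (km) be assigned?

Coral

0.93·1.7 − 0.75·24.5 = -16.794, which is < 5.7
0.38·1.7 − 0.14·24.5 = -2.784, which is < 2.3
This sign pattern matches Coral.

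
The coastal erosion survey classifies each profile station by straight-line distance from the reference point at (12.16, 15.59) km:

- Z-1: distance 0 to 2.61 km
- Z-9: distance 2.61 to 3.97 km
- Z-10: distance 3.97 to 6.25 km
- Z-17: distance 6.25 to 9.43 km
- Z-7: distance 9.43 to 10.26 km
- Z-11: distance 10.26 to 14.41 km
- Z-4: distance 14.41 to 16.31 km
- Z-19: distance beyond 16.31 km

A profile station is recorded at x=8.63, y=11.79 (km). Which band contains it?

Distance = √((8.63−12.16)² + (11.79−15.59)²) = √(12.461 + 14.440) = 5.187 km.
3.97 ≤ 5.187 < 6.25 → Z-10.

Z-10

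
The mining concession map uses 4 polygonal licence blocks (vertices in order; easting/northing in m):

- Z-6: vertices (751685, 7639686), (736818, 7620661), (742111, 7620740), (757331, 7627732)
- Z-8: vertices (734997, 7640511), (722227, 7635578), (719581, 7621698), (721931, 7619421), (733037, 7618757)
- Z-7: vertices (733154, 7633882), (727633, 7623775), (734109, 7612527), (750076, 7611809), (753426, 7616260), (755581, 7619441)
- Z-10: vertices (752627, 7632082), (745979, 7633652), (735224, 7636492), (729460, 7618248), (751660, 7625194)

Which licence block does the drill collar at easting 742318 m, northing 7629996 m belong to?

Cast a ray rightward from (742318, 7629996). For each polygon, the edges (by vertex number in listed order) whose endpoints lie on opposite sides of northing = 7629996, where each meets that height, and whether that is right or left of the point:
Z-6: 1–2 at easting≈744112.8 (right), 4–1 at easting≈756261.7 (right) → 2 crossings.
Z-8: 2–3 at easting≈721162.9 (left), 5–1 at easting≈734049.6 (left) → 0 crossings.
Z-7: 1–2 at easting≈731031.3 (left), 6–1 at easting≈739189.0 (left) → 0 crossings.
Z-10: 3–4 at easting≈733171.7 (left), 5–1 at easting≈752334.1 (right) → 1 crossing.
Only Z-10 has an odd count, so the point is inside Z-10.

Z-10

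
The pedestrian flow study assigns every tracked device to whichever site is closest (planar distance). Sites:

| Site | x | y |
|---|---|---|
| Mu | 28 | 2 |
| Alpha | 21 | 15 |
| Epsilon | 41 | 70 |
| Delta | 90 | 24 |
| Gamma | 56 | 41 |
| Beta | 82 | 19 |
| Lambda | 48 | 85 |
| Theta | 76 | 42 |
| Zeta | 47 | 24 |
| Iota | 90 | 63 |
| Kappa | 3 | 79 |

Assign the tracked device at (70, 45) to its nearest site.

Theta

Squared distances to each site:
Mu: 3613.000; Alpha: 3301.000; Epsilon: 1466.000; Delta: 841.000; Gamma: 212.000; Beta: 820.000; Lambda: 2084.000; Theta: 45.000; Zeta: 970.000; Iota: 724.000; Kappa: 5645.000.
Minimum at Theta.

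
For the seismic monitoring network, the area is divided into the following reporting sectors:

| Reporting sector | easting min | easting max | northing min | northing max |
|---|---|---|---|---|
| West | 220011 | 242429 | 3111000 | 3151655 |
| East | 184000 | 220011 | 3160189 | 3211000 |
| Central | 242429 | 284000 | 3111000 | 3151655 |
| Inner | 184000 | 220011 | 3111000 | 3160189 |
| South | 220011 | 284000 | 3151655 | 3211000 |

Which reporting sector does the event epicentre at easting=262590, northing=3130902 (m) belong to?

Central

The point has easting = 262590 and northing = 3130902.
Only Central satisfies 242429 ≤ easting ≤ 284000 and 3111000 ≤ northing ≤ 3151655.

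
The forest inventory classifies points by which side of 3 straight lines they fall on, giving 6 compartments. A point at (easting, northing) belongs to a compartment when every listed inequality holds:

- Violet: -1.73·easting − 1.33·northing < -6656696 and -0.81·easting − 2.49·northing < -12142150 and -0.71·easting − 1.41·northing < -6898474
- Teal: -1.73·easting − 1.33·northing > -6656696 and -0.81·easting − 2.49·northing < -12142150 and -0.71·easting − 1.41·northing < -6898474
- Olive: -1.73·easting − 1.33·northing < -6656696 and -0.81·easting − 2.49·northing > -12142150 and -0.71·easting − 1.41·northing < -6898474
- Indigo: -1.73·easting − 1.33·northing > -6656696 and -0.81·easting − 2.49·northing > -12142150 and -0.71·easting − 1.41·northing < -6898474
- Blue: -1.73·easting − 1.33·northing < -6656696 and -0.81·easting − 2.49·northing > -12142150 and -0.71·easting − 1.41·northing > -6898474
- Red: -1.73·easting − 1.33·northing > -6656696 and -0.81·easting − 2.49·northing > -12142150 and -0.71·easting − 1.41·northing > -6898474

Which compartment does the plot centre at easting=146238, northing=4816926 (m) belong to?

Blue

-1.73·146238 − 1.33·4816926 = -6659503.320, which is < -6656696
-0.81·146238 − 2.49·4816926 = -12112598.520, which is > -12142150
-0.71·146238 − 1.41·4816926 = -6895694.640, which is > -6898474
This sign pattern matches Blue.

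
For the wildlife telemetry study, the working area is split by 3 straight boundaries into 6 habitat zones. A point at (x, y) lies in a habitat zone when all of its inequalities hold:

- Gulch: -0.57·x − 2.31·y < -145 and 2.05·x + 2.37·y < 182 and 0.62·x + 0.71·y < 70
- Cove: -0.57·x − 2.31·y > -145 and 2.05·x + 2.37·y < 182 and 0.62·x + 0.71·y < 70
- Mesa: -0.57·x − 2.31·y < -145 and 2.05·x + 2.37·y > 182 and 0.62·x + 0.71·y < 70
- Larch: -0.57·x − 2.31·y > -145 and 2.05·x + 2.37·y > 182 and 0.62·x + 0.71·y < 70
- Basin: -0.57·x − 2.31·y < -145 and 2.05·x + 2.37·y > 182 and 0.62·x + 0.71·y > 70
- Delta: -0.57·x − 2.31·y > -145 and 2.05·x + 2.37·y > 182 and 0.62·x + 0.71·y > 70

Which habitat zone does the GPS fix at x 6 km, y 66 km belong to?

Gulch

-0.57·6 − 2.31·66 = -155.880, which is < -145
2.05·6 + 2.37·66 = 168.720, which is < 182
0.62·6 + 0.71·66 = 50.580, which is < 70
This sign pattern matches Gulch.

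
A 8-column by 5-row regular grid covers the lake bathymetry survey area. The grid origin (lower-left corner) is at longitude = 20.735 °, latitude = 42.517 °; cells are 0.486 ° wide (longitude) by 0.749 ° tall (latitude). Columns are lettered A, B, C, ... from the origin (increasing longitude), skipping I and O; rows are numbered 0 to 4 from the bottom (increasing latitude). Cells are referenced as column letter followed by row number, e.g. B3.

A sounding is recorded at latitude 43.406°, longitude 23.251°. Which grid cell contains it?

F1

Column index: ⌊(23.251 − 20.735) / 0.486⌋ = ⌊5.177⌋ = 5 → column F
Row offset from origin: ⌊(43.406 − 42.517) / 0.749⌋ = ⌊1.187⌋ = 1 → row 1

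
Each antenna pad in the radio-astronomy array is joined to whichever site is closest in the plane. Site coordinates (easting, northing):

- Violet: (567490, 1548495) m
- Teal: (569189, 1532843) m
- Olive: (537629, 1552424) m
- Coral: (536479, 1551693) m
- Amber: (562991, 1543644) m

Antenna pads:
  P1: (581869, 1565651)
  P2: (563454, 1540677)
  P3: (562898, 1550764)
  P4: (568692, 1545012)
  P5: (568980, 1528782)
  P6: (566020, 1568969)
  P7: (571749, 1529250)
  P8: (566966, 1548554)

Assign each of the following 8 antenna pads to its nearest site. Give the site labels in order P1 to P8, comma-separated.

P1 → Violet (d²=501083977.00)
P2 → Amber (d²=9017458.00)
P3 → Violet (d²=26234825.00)
P4 → Violet (d²=13576093.00)
P5 → Teal (d²=16535402.00)
P6 → Violet (d²=421345576.00)
P7 → Teal (d²=19463249.00)
P8 → Violet (d²=278057.00)

Violet, Amber, Violet, Violet, Teal, Violet, Teal, Violet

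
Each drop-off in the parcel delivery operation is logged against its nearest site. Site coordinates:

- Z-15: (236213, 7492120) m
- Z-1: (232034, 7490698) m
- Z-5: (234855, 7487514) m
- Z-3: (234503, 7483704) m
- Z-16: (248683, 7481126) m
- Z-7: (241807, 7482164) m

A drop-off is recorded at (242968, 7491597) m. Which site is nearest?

Squared distances to each site:
Z-15: 45903554.000; Z-1: 120360557.000; Z-5: 82491658.000; Z-3: 133955674.000; Z-16: 142303066.000; Z-7: 90329410.000.
Minimum at Z-15.

Z-15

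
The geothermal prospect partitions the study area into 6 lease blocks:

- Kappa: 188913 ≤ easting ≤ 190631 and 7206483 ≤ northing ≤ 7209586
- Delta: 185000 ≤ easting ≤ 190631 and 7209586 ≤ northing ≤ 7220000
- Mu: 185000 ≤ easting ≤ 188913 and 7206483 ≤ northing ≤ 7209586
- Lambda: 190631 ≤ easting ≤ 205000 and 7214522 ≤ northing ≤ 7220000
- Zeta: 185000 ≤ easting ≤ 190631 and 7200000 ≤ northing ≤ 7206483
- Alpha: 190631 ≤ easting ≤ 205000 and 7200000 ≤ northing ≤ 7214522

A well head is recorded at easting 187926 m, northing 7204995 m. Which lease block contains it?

The point has easting = 187926 and northing = 7204995.
Only Zeta satisfies 185000 ≤ easting ≤ 190631 and 7200000 ≤ northing ≤ 7206483.

Zeta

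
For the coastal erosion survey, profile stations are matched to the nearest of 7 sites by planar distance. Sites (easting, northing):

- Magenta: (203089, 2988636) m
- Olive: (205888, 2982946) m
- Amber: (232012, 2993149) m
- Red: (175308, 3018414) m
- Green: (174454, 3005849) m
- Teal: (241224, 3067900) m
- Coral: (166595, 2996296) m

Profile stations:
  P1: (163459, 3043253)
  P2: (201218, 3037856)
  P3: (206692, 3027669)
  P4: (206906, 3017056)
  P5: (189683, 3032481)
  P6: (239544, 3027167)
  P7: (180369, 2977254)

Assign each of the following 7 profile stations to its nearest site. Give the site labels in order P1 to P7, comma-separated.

P1 → Red (d²=757374722.00)
P2 → Red (d²=1049319464.00)
P3 → Red (d²=1070610481.00)
P4 → Magenta (d²=822265889.00)
P5 → Red (d²=404521114.00)
P6 → Amber (d²=1213955348.00)
P7 → Coral (d²=552320840.00)

Red, Red, Red, Magenta, Red, Amber, Coral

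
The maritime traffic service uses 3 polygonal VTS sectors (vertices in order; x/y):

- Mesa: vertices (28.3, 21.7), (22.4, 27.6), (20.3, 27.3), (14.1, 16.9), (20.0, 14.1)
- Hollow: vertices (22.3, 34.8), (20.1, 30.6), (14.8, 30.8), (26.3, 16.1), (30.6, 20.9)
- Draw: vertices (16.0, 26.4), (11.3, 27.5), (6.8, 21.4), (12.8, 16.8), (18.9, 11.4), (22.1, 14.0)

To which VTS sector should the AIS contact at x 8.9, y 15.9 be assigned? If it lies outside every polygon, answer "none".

Cast a ray rightward from (8.9, 15.9). For each polygon, the edges (by vertex number in listed order) whose endpoints lie on opposite sides of y = 15.9, where each meets that height, and whether that is right or left of the point:
Mesa: 4–5 at x≈16.21 (right), 5–1 at x≈21.97 (right) → 2 crossings.
Hollow: no edge straddles that height → 0 crossings.
Draw: 4–5 at x≈13.82 (right), 6–1 at x≈21.17 (right) → 2 crossings.
All counts are even, so the point lies outside every listed polygon.

none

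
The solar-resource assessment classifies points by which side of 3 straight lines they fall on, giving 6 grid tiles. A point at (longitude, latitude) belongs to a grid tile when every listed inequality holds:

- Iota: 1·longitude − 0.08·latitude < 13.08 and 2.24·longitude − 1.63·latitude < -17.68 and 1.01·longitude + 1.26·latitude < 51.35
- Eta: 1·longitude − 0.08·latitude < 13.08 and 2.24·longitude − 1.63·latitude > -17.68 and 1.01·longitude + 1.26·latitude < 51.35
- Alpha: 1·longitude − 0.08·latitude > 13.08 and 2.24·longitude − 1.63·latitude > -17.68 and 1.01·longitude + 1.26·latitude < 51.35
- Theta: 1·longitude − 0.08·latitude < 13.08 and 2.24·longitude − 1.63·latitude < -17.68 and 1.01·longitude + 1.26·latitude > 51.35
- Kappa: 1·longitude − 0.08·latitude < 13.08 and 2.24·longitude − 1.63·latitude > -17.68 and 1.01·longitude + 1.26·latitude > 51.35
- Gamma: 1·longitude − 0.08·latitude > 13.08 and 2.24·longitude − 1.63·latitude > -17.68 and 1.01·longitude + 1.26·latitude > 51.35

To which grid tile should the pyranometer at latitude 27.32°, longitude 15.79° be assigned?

Alpha

1·15.79 − 0.08·27.32 = 13.604, which is > 13.08
2.24·15.79 − 1.63·27.32 = -9.162, which is > -17.68
1.01·15.79 + 1.26·27.32 = 50.371, which is < 51.35
This sign pattern matches Alpha.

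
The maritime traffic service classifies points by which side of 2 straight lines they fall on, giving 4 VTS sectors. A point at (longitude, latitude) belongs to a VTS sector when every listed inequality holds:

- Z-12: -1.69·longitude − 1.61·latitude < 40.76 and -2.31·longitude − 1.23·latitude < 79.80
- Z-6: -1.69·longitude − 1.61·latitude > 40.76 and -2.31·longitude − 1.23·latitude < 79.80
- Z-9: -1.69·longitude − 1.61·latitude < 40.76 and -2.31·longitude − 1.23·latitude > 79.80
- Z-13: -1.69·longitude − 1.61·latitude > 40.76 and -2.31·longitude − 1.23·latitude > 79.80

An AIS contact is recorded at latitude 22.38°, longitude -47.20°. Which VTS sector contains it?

Z-13

-1.69·-47.20 − 1.61·22.38 = 43.736, which is > 40.76
-2.31·-47.20 − 1.23·22.38 = 81.505, which is > 79.80
This sign pattern matches Z-13.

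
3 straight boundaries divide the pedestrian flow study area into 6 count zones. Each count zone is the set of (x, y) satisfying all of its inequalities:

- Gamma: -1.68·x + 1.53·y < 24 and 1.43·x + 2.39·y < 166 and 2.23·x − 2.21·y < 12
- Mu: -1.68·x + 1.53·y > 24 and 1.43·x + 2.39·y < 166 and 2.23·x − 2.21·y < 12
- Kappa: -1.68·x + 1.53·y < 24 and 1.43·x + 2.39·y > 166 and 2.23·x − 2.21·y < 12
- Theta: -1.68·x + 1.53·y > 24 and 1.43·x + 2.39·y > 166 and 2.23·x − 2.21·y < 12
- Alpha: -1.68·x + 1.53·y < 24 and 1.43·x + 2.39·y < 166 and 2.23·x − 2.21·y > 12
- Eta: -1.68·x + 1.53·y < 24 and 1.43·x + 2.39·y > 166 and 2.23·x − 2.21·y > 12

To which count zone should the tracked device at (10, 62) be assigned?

-1.68·10 + 1.53·62 = 78.060, which is > 24
1.43·10 + 2.39·62 = 162.480, which is < 166
2.23·10 − 2.21·62 = -114.720, which is < 12
This sign pattern matches Mu.

Mu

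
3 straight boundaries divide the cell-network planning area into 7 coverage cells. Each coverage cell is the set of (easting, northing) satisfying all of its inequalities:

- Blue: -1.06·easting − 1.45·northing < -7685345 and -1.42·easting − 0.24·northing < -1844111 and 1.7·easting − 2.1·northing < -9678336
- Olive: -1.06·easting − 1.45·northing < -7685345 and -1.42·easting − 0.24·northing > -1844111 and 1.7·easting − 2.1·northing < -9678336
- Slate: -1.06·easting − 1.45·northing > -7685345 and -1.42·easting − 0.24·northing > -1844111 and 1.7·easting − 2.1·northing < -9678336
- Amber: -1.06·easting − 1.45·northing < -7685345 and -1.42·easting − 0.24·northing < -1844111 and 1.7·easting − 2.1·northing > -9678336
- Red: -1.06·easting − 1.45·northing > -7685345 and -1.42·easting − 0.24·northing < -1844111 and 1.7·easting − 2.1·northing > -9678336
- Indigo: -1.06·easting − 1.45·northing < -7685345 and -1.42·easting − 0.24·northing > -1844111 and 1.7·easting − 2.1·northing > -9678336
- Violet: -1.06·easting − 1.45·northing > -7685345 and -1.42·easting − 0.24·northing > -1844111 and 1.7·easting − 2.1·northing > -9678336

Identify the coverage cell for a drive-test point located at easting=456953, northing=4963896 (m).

-1.06·456953 − 1.45·4963896 = -7682019.380, which is > -7685345
-1.42·456953 − 0.24·4963896 = -1840208.300, which is > -1844111
1.7·456953 − 2.1·4963896 = -9647361.500, which is > -9678336
This sign pattern matches Violet.

Violet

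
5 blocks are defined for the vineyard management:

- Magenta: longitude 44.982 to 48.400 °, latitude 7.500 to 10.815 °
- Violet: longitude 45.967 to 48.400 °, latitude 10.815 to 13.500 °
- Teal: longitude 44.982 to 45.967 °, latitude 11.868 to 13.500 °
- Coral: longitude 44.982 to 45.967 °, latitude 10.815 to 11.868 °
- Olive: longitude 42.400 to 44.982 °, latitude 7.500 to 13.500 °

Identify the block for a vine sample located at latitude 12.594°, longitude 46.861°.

The point has longitude = 46.861 and latitude = 12.594.
Only Violet satisfies 45.967 ≤ longitude ≤ 48.400 and 10.815 ≤ latitude ≤ 13.500.

Violet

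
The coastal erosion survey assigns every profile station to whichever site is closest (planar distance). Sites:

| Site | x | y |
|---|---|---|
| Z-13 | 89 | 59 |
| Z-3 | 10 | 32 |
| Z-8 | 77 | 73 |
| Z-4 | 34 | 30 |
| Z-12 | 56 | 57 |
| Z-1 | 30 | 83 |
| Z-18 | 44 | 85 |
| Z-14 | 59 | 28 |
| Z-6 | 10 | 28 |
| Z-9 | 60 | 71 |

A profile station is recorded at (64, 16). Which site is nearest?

Z-14

Squared distances to each site:
Z-13: 2474.000; Z-3: 3172.000; Z-8: 3418.000; Z-4: 1096.000; Z-12: 1745.000; Z-1: 5645.000; Z-18: 5161.000; Z-14: 169.000; Z-6: 3060.000; Z-9: 3041.000.
Minimum at Z-14.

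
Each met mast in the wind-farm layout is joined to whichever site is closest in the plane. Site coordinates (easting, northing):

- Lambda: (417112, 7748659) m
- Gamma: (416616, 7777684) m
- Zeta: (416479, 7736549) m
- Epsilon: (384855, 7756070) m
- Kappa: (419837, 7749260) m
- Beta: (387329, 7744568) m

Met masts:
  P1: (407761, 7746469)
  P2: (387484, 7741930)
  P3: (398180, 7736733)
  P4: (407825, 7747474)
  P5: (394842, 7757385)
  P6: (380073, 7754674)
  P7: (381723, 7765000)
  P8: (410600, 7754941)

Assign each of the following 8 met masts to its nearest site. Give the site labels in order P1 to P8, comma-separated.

Lambda, Beta, Beta, Lambda, Epsilon, Epsilon, Epsilon, Lambda

P1 → Lambda (d²=92237301.00)
P2 → Beta (d²=6983069.00)
P3 → Beta (d²=179131426.00)
P4 → Lambda (d²=87652594.00)
P5 → Epsilon (d²=101469394.00)
P6 → Epsilon (d²=24816340.00)
P7 → Epsilon (d²=89554324.00)
P8 → Lambda (d²=81869668.00)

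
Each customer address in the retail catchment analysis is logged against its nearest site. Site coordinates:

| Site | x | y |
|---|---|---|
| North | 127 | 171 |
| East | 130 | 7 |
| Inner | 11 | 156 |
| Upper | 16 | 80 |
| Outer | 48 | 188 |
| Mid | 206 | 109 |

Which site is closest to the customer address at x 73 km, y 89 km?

Upper

Squared distances to each site:
North: 9640.000; East: 9973.000; Inner: 8333.000; Upper: 3330.000; Outer: 10426.000; Mid: 18089.000.
Minimum at Upper.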